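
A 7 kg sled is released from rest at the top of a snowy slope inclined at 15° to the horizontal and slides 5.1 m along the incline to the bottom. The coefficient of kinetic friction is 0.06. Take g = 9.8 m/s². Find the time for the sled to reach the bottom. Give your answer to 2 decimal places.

The weight component along the incline is mg sin 15° = 17.755 N and the normal force is N = mg cos 15° = 66.263 N.
Friction up the slope is f = μN = 0.06 × 66.263 = 3.976 N, so the net downslope force is 17.755 − 3.976 = 13.779 N and a = 13.779 / 7 = 1.9684 m/s².
Starting from rest, L = ½at², so t = √(2L/a) = √(2 × 5.1 / 1.9684) = 2.2764 s.

2.28 s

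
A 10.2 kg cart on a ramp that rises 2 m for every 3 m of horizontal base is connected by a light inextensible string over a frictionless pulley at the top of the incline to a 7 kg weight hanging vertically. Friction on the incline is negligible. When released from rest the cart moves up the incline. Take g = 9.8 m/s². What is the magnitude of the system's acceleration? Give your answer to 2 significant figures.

0.76 m/s²

For the cart on the incline: the weight component along the slope is m₁g sin 33.69° = 10.2 × 9.8 × 0.5547 = 55.448 N and the normal force is N = m₁g cos 33.69° = 83.172 N.
Newton's second law for the cart (up-slope positive): T − 55.448 = 10.2 a. For the hanging weight (downward positive): 7 × 9.8 − T = 7 a.
Adding the two equations eliminates T: 13.152 = 17.2 a, so a = 0.7647 m/s².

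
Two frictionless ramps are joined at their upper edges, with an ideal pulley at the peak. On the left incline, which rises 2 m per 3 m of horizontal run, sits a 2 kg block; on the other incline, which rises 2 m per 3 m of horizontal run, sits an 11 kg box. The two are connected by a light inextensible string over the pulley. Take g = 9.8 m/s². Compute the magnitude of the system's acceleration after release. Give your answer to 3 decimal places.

Resolve each weight along its own incline: the 2 kg mass has component 2 × 9.8 × sin 33.69° = 10.872 N down its slope, and the 11 kg mass has 11 × 9.8 × sin 33.69° = 59.797 N down its slope.
The 11 kg side's 59.797 N exceeds the other side's 10.872 N, so that mass slides down and the 2 kg mass slides up. Taking that direction as positive, Newton's second law for the whole system gives 59.797 − 10.872 = (2 + 11) a, so a = 48.925 / 13 = 3.7635 m/s².

3.763 m/s²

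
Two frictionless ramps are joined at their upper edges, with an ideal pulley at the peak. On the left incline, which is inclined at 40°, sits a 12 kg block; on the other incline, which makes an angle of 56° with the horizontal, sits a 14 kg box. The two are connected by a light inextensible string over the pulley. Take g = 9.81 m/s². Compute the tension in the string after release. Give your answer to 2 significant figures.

93 N

Resolve each weight along its own incline: the 12 kg mass has component 12 × 9.81 × sin 40° = 75.669 N down its slope, and the 14 kg mass has 14 × 9.81 × sin 56° = 113.860 N down its slope.
The 14 kg side's 113.860 N exceeds the other side's 75.669 N, so that mass slides down and the 12 kg mass slides up. Taking that direction as positive, Newton's second law for the whole system gives 113.860 − 75.669 = (12 + 14) a, so a = 38.191 / 26 = 1.4689 m/s².
For the 12 kg mass (up-slope positive): T − 75.669 = 12 × 1.4689, so T = 93.296 N.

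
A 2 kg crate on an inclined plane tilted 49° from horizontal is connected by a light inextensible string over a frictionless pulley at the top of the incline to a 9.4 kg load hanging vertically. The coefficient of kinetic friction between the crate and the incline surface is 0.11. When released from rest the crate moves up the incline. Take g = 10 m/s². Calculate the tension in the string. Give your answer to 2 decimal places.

For the crate on the incline: the weight component along the slope is m₁g sin 49° = 2 × 10 × 0.7547 = 15.094 N and the normal force is N = m₁g cos 49° = 13.121 N.
Kinetic friction opposes the crate's motion up the incline: f = μN = 0.11 × 13.121 = 1.443 N acting down the slope.
Newton's second law for the crate (up-slope positive): T − 15.094 − 1.443 = 2 a. For the hanging load (downward positive): 9.4 × 10 − T = 9.4 a.
Adding the two equations eliminates T: 77.463 = 11.4 a, so a = 6.7950 m/s².
Then from the hanging load's equation, T = 9.4 × (10 − 6.7950) = 30.127 N.

30.13 N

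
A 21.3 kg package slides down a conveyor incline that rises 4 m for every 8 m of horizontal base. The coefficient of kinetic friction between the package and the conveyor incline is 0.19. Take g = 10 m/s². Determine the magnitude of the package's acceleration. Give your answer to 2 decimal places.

Resolving the weight along the incline: the component pulling the package down the slope is mg sin 26.57° = 21.3 × 10 × 0.4472 = 95.254 N, and the normal force is N = mg cos 26.57° = 21.3 × 10 × 0.8944 = 190.507 N.
Kinetic friction acts up the slope with magnitude f = μN = 0.19 × 190.507 = 36.196 N.
Net force along the incline is 95.254 − 36.196 = 59.058 N, so a = 59.058 / 21.3 = 2.7727 m/s².

2.77 m/s²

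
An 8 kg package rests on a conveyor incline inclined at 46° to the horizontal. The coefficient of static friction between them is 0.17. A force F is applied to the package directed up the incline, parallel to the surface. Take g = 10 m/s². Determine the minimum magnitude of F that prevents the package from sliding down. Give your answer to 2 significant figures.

48 N

The normal force is N = mg cos 46° = 55.573 N. With F at its minimum the package is on the verge of sliding down, so static friction is at its maximum μ_s N = 0.17 × 55.573 = 9.447 N and acts up the slope.
Equilibrium along the incline: F + μ_s N = mg sin 46°, so F = 57.547 − 9.447 = 48.100 N.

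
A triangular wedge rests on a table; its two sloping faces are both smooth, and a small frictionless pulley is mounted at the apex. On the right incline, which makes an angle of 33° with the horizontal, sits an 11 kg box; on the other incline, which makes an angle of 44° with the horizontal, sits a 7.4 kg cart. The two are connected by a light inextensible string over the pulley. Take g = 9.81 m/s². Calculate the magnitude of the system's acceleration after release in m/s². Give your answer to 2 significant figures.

0.45 m/s²

Resolve each weight along its own incline: the 11 kg mass has component 11 × 9.81 × sin 33° = 58.772 N down its slope, and the 7.4 kg mass has 7.4 × 9.81 × sin 44° = 50.428 N down its slope.
The 11 kg side's 58.772 N exceeds the other side's 50.428 N, so that mass slides down and the 7.4 kg mass slides up. Taking that direction as positive, Newton's second law for the whole system gives 58.772 − 50.428 = (11 + 7.4) a, so a = 8.344 / 18.4 = 0.4535 m/s².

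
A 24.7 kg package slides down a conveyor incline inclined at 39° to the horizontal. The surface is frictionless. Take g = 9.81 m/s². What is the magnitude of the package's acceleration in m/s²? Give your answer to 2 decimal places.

6.17 m/s²

Resolving the weight along the incline: the component pulling the package down the slope is mg sin 39° = 24.7 × 9.81 × 0.6293 = 152.484 N, and the normal force is N = mg cos 39° = 24.7 × 9.81 × 0.7771 = 188.297 N.
With no friction the net force along the incline is 152.484 N, so a = g sin 39° = 152.484 / 24.7 = 6.1734 m/s².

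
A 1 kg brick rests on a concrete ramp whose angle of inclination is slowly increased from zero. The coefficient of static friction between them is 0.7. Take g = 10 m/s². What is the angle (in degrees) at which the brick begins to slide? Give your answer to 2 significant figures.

35°

At the threshold of sliding, static friction is at its maximum μ_s N and exactly balances the weight component along the incline: mg sin θ = μ_s mg cos θ.
Hence tan θ = μ_s = 0.7, so θ = arctan(0.7) = 34.9920°.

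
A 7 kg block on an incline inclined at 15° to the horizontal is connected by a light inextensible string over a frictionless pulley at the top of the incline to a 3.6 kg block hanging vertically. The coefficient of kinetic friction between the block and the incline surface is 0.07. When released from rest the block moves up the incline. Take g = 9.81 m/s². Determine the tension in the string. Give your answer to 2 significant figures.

31 N

For the block on the incline: the weight component along the slope is m₁g sin 15° = 7 × 9.81 × 0.2588 = 17.772 N and the normal force is N = m₁g cos 15° = 66.330 N.
Kinetic friction opposes the block's motion up the incline: f = μN = 0.07 × 66.330 = 4.643 N acting down the slope.
Newton's second law for the block (up-slope positive): T − 17.772 − 4.643 = 7 a. For the hanging block (downward positive): 3.6 × 9.81 − T = 3.6 a.
Adding the two equations eliminates T: 12.901 = 10.6 a, so a = 1.2171 m/s².
Then from the hanging block's equation, T = 3.6 × (9.81 − 1.2171) = 30.934 N.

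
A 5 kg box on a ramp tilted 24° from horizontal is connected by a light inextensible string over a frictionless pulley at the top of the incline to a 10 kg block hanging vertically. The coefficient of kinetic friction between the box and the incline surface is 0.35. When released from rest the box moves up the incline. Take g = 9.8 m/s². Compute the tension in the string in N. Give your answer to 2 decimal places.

For the box on the incline: the weight component along the slope is m₁g sin 24° = 5 × 9.8 × 0.4067 = 19.928 N and the normal force is N = m₁g cos 24° = 44.764 N.
Kinetic friction opposes the box's motion up the incline: f = μN = 0.35 × 44.764 = 15.667 N acting down the slope.
Newton's second law for the box (up-slope positive): T − 19.928 − 15.667 = 5 a. For the hanging block (downward positive): 10 × 9.8 − T = 10 a.
Adding the two equations eliminates T: 62.405 = 15 a, so a = 4.1603 m/s².
Then from the hanging block's equation, T = 10 × (9.8 − 4.1603) = 56.397 N.

56.40 N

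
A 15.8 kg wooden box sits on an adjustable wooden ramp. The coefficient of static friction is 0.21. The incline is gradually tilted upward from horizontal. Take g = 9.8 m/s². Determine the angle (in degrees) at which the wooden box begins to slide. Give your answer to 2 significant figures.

At the threshold of sliding, static friction is at its maximum μ_s N and exactly balances the weight component along the incline: mg sin θ = μ_s mg cos θ.
Hence tan θ = μ_s = 0.21, so θ = arctan(0.21) = 11.8598°.

12°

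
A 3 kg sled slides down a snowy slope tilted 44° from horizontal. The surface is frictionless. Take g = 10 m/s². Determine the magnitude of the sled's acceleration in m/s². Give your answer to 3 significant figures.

6.95 m/s²

Resolving the weight along the incline: the component pulling the sled down the slope is mg sin 44° = 3 × 10 × 0.6947 = 20.841 N, and the normal force is N = mg cos 44° = 3 × 10 × 0.7193 = 21.579 N.
With no friction the net force along the incline is 20.841 N, so a = g sin 44° = 20.841 / 3 = 6.9470 m/s².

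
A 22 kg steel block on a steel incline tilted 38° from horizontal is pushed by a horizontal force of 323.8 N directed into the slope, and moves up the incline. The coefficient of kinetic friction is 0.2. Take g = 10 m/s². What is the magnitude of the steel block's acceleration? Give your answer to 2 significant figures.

2.1 m/s²

The horizontal push has components F cos 38° = 323.8 × 0.7880 = 255.154 N up the incline and F sin 38° = 323.8 × 0.6157 = 199.364 N pressing into the surface.
The normal force is therefore N = mg cos 38° + F sin 38° = 173.360 + 199.364 = 372.724 N, and kinetic friction down the slope is μN = 0.2 × 372.724 = 74.545 N.
Along the incline: F cos 38° − mg sin 38° − μN = ma, so 255.154 − 135.454 − 74.545 = 22 a, giving a = 2.0525 m/s².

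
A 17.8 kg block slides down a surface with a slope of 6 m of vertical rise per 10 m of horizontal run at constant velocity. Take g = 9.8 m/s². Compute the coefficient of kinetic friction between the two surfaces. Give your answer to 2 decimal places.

At constant velocity the net force along the incline is zero: mg sin 30.96° = μ mg cos 30.96°.
So μ = tan 30.96° = 0.5145 / 0.8575 = 0.6000.

0.60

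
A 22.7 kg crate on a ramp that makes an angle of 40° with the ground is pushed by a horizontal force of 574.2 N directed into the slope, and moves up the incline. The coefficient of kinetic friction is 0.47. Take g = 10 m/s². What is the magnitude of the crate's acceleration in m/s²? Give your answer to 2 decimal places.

1.71 m/s²

The horizontal push has components F cos 40° = 574.2 × 0.7660 = 439.837 N up the incline and F sin 40° = 574.2 × 0.6428 = 369.096 N pressing into the surface.
The normal force is therefore N = mg cos 40° + F sin 40° = 173.882 + 369.096 = 542.978 N, and kinetic friction down the slope is μN = 0.47 × 542.978 = 255.200 N.
Along the incline: F cos 40° − mg sin 40° − μN = ma, so 439.837 − 145.916 − 255.200 = 22.7 a, giving a = 1.7058 m/s².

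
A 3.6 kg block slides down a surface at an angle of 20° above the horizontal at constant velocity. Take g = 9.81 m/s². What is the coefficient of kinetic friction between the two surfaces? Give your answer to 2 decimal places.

0.36

At constant velocity the net force along the incline is zero: mg sin 20° = μ mg cos 20°.
So μ = tan 20° = 0.3420 / 0.9397 = 0.3639.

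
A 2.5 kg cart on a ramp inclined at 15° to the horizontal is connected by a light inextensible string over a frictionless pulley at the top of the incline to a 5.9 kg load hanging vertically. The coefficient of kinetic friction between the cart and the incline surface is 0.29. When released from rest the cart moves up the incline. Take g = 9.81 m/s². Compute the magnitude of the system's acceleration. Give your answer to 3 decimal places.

For the cart on the incline: the weight component along the slope is m₁g sin 15° = 2.5 × 9.81 × 0.2588 = 6.347 N and the normal force is N = m₁g cos 15° = 23.689 N.
Kinetic friction opposes the cart's motion up the incline: f = μN = 0.29 × 23.689 = 6.870 N acting down the slope.
Newton's second law for the cart (up-slope positive): T − 6.347 − 6.870 = 2.5 a. For the hanging load (downward positive): 5.9 × 9.81 − T = 5.9 a.
Adding the two equations eliminates T: 44.662 = 8.4 a, so a = 5.3169 m/s².

5.317 m/s²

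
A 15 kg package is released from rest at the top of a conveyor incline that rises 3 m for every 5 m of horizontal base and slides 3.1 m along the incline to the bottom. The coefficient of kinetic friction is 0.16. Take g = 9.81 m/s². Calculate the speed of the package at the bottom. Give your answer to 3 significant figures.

4.79 m/s

The weight component along the incline is mg sin 30.96° = 75.708 N and the normal force is N = mg cos 30.96° = 126.180 N.
Friction up the slope is f = μN = 0.16 × 126.180 = 20.189 N, so the net downslope force is 75.708 − 20.189 = 55.519 N and a = 55.519 / 15 = 3.7013 m/s².
Starting from rest over a distance of 3.1 m, v² = 2aL = 2 × 3.7013 × 3.1 = 22.9481, so v = 4.7904 m/s.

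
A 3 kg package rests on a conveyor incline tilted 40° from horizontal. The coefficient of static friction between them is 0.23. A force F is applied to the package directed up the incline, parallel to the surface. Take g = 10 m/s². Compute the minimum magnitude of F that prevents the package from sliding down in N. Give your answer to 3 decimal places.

13.998 N

The normal force is N = mg cos 40° = 22.981 N. With F at its minimum the package is on the verge of sliding down, so static friction is at its maximum μ_s N = 0.23 × 22.981 = 5.286 N and acts up the slope.
Equilibrium along the incline: F + μ_s N = mg sin 40°, so F = 19.284 − 5.286 = 13.998 N.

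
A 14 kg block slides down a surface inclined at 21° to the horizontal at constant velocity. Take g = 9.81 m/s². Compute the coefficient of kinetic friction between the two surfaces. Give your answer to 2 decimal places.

At constant velocity the net force along the incline is zero: mg sin 21° = μ mg cos 21°.
So μ = tan 21° = 0.3584 / 0.9336 = 0.3839.

0.38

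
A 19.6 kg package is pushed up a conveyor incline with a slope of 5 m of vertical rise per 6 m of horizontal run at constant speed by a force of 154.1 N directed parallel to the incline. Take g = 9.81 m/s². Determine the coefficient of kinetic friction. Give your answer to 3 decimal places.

At constant speed ΣF = 0 along the incline. The applied 154.1 N acts up the slope; the weight component mg sin 39.81° = 123.092 N and kinetic friction μN both act down the slope.
So 154.1 = 123.092 + μ × 147.711, giving μ = (154.1 − 123.092) / 147.711 = 0.2099.

0.210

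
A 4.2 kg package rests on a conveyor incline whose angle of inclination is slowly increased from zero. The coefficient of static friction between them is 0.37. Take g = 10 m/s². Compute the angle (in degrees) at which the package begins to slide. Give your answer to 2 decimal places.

20.30°

At the threshold of sliding, static friction is at its maximum μ_s N and exactly balances the weight component along the incline: mg sin θ = μ_s mg cos θ.
Hence tan θ = μ_s = 0.37, so θ = arctan(0.37) = 20.3045°.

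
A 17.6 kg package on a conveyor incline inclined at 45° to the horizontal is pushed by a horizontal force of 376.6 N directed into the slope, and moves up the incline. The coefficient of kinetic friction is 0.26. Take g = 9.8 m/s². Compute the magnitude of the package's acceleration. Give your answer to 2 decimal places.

2.47 m/s²

The horizontal push has components F cos 45° = 376.6 × 0.7071 = 266.294 N up the incline and F sin 45° = 376.6 × 0.7071 = 266.294 N pressing into the surface.
The normal force is therefore N = mg cos 45° + F sin 45° = 121.961 + 266.294 = 388.255 N, and kinetic friction down the slope is μN = 0.26 × 388.255 = 100.946 N.
Along the incline: F cos 45° − mg sin 45° − μN = ma, so 266.294 − 121.961 − 100.946 = 17.6 a, giving a = 2.4652 m/s².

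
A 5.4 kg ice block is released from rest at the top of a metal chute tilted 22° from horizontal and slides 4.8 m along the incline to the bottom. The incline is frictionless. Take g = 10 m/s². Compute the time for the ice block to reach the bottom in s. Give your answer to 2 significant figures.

1.6 s

The weight component along the incline is mg sin 22° = 20.229 N and the normal force is N = mg cos 22° = 50.068 N.
With no friction, a = g sin 22° = 3.7461 m/s².
Starting from rest, L = ½at², so t = √(2L/a) = √(2 × 4.8 / 3.7461) = 1.6008 s.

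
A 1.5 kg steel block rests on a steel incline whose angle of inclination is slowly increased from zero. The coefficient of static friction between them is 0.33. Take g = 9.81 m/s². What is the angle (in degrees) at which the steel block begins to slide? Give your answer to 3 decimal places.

18.263°

At the threshold of sliding, static friction is at its maximum μ_s N and exactly balances the weight component along the incline: mg sin θ = μ_s mg cos θ.
Hence tan θ = μ_s = 0.33, so θ = arctan(0.33) = 18.2629°.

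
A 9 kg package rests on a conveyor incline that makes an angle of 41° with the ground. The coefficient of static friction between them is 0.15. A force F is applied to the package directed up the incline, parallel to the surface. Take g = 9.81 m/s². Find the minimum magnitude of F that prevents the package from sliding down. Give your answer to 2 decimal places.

The normal force is N = mg cos 41° = 66.633 N. With F at its minimum the package is on the verge of sliding down, so static friction is at its maximum μ_s N = 0.15 × 66.633 = 9.995 N and acts up the slope.
Equilibrium along the incline: F + μ_s N = mg sin 41°, so F = 57.923 − 9.995 = 47.928 N.

47.93 N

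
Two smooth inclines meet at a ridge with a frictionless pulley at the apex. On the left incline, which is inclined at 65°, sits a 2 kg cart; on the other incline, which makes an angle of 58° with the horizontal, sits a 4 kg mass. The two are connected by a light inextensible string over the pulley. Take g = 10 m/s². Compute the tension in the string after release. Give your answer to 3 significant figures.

Resolve each weight along its own incline: the 2 kg mass has component 2 × 10 × sin 65° = 18.126 N down its slope, and the 4 kg mass has 4 × 10 × sin 58° = 33.922 N down its slope.
The 4 kg side's 33.922 N exceeds the other side's 18.126 N, so that mass slides down and the 2 kg mass slides up. Taking that direction as positive, Newton's second law for the whole system gives 33.922 − 18.126 = (2 + 4) a, so a = 15.796 / 6 = 2.6327 m/s².
For the 2 kg mass (up-slope positive): T − 18.126 = 2 × 2.6327, so T = 23.391 N.

23.4 N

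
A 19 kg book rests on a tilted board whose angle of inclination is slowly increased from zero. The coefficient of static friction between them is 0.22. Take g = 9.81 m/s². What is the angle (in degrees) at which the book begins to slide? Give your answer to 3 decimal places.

At the threshold of sliding, static friction is at its maximum μ_s N and exactly balances the weight component along the incline: mg sin θ = μ_s mg cos θ.
Hence tan θ = μ_s = 0.22, so θ = arctan(0.22) = 12.4074°.

12.407°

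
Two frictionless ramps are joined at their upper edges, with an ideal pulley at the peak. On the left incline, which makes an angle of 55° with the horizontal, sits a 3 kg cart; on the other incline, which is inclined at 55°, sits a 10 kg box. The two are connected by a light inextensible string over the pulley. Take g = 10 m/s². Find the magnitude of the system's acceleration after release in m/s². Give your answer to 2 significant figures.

Resolve each weight along its own incline: the 3 kg mass has component 3 × 10 × sin 55° = 24.575 N down its slope, and the 10 kg mass has 10 × 10 × sin 55° = 81.915 N down its slope.
The 10 kg side's 81.915 N exceeds the other side's 24.575 N, so that mass slides down and the 3 kg mass slides up. Taking that direction as positive, Newton's second law for the whole system gives 81.915 − 24.575 = (3 + 10) a, so a = 57.340 / 13 = 4.4108 m/s².

4.4 m/s²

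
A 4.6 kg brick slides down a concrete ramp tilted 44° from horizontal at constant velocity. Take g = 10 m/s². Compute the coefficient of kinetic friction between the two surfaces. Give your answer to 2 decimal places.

At constant velocity the net force along the incline is zero: mg sin 44° = μ mg cos 44°.
So μ = tan 44° = 0.6947 / 0.7193 = 0.9658.

0.97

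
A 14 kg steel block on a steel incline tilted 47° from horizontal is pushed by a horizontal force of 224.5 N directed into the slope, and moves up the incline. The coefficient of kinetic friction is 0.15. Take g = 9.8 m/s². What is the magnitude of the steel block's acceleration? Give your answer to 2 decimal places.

1.01 m/s²

The horizontal push has components F cos 47° = 224.5 × 0.6820 = 153.109 N up the incline and F sin 47° = 224.5 × 0.7314 = 164.199 N pressing into the surface.
The normal force is therefore N = mg cos 47° + F sin 47° = 93.570 + 164.199 = 257.769 N, and kinetic friction down the slope is μN = 0.15 × 257.769 = 38.665 N.
Along the incline: F cos 47° − mg sin 47° − μN = ma, so 153.109 − 100.348 − 38.665 = 14 a, giving a = 1.0069 m/s².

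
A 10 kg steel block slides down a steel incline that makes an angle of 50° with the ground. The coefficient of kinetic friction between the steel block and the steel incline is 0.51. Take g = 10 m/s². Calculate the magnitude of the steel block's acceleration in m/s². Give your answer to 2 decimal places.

4.38 m/s²

Resolving the weight along the incline: the component pulling the steel block down the slope is mg sin 50° = 10 × 10 × 0.7660 = 76.600 N, and the normal force is N = mg cos 50° = 10 × 10 × 0.6428 = 64.280 N.
Kinetic friction acts up the slope with magnitude f = μN = 0.51 × 64.280 = 32.783 N.
Net force along the incline is 76.600 − 32.783 = 43.817 N, so a = 43.817 / 10 = 4.3817 m/s².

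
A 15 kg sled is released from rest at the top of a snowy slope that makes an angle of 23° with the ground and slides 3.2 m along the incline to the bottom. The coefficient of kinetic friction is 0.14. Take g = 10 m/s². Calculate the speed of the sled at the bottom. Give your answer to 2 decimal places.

4.09 m/s

The weight component along the incline is mg sin 23° = 58.610 N and the normal force is N = mg cos 23° = 138.076 N.
Friction up the slope is f = μN = 0.14 × 138.076 = 19.331 N, so the net downslope force is 58.610 − 19.331 = 39.279 N and a = 39.279 / 15 = 2.6186 m/s².
Starting from rest over a distance of 3.2 m, v² = 2aL = 2 × 2.6186 × 3.2 = 16.7590, so v = 4.0938 m/s.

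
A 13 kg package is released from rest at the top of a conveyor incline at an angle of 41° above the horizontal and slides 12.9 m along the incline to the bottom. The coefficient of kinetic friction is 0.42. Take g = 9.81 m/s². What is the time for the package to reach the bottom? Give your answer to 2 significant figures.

The weight component along the incline is mg sin 41° = 83.667 N and the normal force is N = mg cos 41° = 96.248 N.
Friction up the slope is f = μN = 0.42 × 96.248 = 40.424 N, so the net downslope force is 83.667 − 40.424 = 43.243 N and a = 43.243 / 13 = 3.3264 m/s².
Starting from rest, L = ½at², so t = √(2L/a) = √(2 × 12.9 / 3.3264) = 2.7850 s.

2.8 s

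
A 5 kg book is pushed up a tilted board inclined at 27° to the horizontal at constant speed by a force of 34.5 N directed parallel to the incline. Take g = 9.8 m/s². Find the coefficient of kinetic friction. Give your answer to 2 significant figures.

At constant speed ΣF = 0 along the incline. The applied 34.5 N acts up the slope; the weight component mg sin 27° = 22.246 N and kinetic friction μN both act down the slope.
So 34.5 = 22.246 + μ × 43.659, giving μ = (34.5 − 22.246) / 43.659 = 0.2807.

0.28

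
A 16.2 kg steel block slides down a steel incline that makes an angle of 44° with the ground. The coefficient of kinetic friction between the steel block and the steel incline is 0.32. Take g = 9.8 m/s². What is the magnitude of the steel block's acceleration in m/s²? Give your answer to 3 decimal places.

Resolving the weight along the incline: the component pulling the steel block down the slope is mg sin 44° = 16.2 × 9.8 × 0.6947 = 110.291 N, and the normal force is N = mg cos 44° = 16.2 × 9.8 × 0.7193 = 114.196 N.
Kinetic friction acts up the slope with magnitude f = μN = 0.32 × 114.196 = 36.543 N.
Net force along the incline is 110.291 − 36.543 = 73.748 N, so a = 73.748 / 16.2 = 4.5523 m/s².

4.552 m/s²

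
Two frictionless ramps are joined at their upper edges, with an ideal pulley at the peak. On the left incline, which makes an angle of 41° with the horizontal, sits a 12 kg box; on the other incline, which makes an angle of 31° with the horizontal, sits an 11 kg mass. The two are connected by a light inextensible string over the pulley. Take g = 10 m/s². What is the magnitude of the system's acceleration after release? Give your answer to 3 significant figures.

Resolve each weight along its own incline: the 12 kg mass has component 12 × 10 × sin 41° = 78.727 N down its slope, and the 11 kg mass has 11 × 10 × sin 31° = 56.654 N down its slope.
The 12 kg side's 78.727 N exceeds the other side's 56.654 N, so that mass slides down and the 11 kg mass slides up. Taking that direction as positive, Newton's second law for the whole system gives 78.727 − 56.654 = (12 + 11) a, so a = 22.073 / 23 = 0.9597 m/s².

0.960 m/s²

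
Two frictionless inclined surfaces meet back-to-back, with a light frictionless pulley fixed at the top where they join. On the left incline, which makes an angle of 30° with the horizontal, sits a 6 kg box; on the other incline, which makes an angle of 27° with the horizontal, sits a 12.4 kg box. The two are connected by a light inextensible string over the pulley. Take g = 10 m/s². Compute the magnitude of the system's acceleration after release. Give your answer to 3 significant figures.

1.43 m/s²

Resolve each weight along its own incline: the 6 kg mass has component 6 × 10 × sin 30° = 30.000 N down its slope, and the 12.4 kg mass has 12.4 × 10 × sin 27° = 56.295 N down its slope.
The 12.4 kg side's 56.295 N exceeds the other side's 30.000 N, so that mass slides down and the 6 kg mass slides up. Taking that direction as positive, Newton's second law for the whole system gives 56.295 − 30.000 = (6 + 12.4) a, so a = 26.295 / 18.4 = 1.4291 m/s².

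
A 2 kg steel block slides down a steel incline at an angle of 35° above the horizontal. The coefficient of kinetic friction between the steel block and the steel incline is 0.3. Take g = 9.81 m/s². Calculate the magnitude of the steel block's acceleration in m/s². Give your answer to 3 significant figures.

3.22 m/s²

Resolving the weight along the incline: the component pulling the steel block down the slope is mg sin 35° = 2 × 9.81 × 0.5736 = 11.254 N, and the normal force is N = mg cos 35° = 2 × 9.81 × 0.8192 = 16.073 N.
Kinetic friction acts up the slope with magnitude f = μN = 0.3 × 16.073 = 4.822 N.
Net force along the incline is 11.254 − 4.822 = 6.432 N, so a = 6.432 / 2 = 3.2160 m/s².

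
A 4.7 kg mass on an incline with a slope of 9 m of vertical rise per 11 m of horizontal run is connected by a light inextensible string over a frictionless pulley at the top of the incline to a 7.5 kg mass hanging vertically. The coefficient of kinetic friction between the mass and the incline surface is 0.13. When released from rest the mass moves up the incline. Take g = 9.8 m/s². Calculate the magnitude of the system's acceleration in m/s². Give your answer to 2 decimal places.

3.25 m/s²

For the mass on the incline: the weight component along the slope is m₁g sin 39.29° = 4.7 × 9.8 × 0.6332 = 29.165 N and the normal force is N = m₁g cos 39.29° = 35.648 N.
Kinetic friction opposes the mass's motion up the incline: f = μN = 0.13 × 35.648 = 4.634 N acting down the slope.
Newton's second law for the mass (up-slope positive): T − 29.165 − 4.634 = 4.7 a. For the hanging mass (downward positive): 7.5 × 9.8 − T = 7.5 a.
Adding the two equations eliminates T: 39.701 = 12.2 a, so a = 3.2542 m/s².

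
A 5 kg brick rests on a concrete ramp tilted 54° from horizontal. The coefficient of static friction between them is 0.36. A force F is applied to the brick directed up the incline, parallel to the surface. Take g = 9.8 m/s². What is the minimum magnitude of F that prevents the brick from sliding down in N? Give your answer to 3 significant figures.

29.3 N

The normal force is N = mg cos 54° = 28.801 N. With F at its minimum the brick is on the verge of sliding down, so static friction is at its maximum μ_s N = 0.36 × 28.801 = 10.368 N and acts up the slope.
Equilibrium along the incline: F + μ_s N = mg sin 54°, so F = 39.642 − 10.368 = 29.274 N.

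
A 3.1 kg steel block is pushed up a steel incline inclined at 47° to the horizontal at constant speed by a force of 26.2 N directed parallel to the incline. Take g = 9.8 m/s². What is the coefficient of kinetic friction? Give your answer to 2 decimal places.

0.19

At constant speed ΣF = 0 along the incline. The applied 26.2 N acts up the slope; the weight component mg sin 47° = 22.219 N and kinetic friction μN both act down the slope.
So 26.2 = 22.219 + μ × 20.719, giving μ = (26.2 − 22.219) / 20.719 = 0.1921.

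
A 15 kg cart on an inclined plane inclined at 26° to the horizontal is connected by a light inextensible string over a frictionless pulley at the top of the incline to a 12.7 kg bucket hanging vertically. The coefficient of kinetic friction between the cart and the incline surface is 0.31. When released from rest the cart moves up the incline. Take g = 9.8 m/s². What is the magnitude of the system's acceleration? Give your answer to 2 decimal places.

For the cart on the incline: the weight component along the slope is m₁g sin 26° = 15 × 9.8 × 0.4384 = 64.445 N and the normal force is N = m₁g cos 26° = 132.123 N.
Kinetic friction opposes the cart's motion up the incline: f = μN = 0.31 × 132.123 = 40.958 N acting down the slope.
Newton's second law for the cart (up-slope positive): T − 64.445 − 40.958 = 15 a. For the hanging bucket (downward positive): 12.7 × 9.8 − T = 12.7 a.
Adding the two equations eliminates T: 19.057 = 27.7 a, so a = 0.6880 m/s².

0.69 m/s²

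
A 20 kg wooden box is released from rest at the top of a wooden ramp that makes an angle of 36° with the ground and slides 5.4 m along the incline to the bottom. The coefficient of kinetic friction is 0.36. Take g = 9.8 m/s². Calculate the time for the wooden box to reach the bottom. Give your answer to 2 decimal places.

1.93 s

The weight component along the incline is mg sin 36° = 115.206 N and the normal force is N = mg cos 36° = 158.567 N.
Friction up the slope is f = μN = 0.36 × 158.567 = 57.084 N, so the net downslope force is 115.206 − 57.084 = 58.122 N and a = 58.122 / 20 = 2.9061 m/s².
Starting from rest, L = ½at², so t = √(2L/a) = √(2 × 5.4 / 2.9061) = 1.9278 s.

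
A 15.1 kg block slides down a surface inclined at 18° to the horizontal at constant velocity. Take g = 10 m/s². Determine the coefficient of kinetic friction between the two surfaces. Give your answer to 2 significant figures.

At constant velocity the net force along the incline is zero: mg sin 18° = μ mg cos 18°.
So μ = tan 18° = 0.3090 / 0.9511 = 0.3249.

0.32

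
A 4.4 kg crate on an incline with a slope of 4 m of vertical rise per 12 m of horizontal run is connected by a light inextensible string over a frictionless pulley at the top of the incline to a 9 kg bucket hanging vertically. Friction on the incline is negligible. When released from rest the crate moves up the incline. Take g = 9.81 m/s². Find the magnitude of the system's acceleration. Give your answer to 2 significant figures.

For the crate on the incline: the weight component along the slope is m₁g sin 18.43° = 4.4 × 9.81 × 0.3162 = 13.648 N and the normal force is N = m₁g cos 18.43° = 40.949 N.
Newton's second law for the crate (up-slope positive): T − 13.648 = 4.4 a. For the hanging bucket (downward positive): 9 × 9.81 − T = 9 a.
Adding the two equations eliminates T: 74.642 = 13.4 a, so a = 5.5703 m/s².

5.6 m/s²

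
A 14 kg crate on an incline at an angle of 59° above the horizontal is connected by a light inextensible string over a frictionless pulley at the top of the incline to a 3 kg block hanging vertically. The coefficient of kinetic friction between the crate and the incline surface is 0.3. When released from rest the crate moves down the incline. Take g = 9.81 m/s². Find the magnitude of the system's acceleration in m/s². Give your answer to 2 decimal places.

For the crate on the incline: the weight component along the slope is m₁g sin 59° = 14 × 9.81 × 0.8572 = 117.728 N and the normal force is N = m₁g cos 59° = 70.735 N.
Kinetic friction opposes the crate's motion down the incline: f = μN = 0.3 × 70.735 = 21.220 N acting up the slope.
Newton's second law for the crate (down-slope positive): 117.728 − 21.220 − T = 14 a. For the hanging block (upward positive): T − 3 × 9.81 = 3 a.
Adding the two equations eliminates T: 67.078 = 17 a, so a = 3.9458 m/s².

3.95 m/s²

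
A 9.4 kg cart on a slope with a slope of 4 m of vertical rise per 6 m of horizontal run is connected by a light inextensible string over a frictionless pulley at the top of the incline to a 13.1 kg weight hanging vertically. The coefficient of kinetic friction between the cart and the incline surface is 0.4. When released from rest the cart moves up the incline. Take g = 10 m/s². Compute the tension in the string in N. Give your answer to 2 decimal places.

103.30 N

For the cart on the incline: the weight component along the slope is m₁g sin 33.69° = 9.4 × 10 × 0.5547 = 52.142 N and the normal force is N = m₁g cos 33.69° = 78.213 N.
Kinetic friction opposes the cart's motion up the incline: f = μN = 0.4 × 78.213 = 31.285 N acting down the slope.
Newton's second law for the cart (up-slope positive): T − 52.142 − 31.285 = 9.4 a. For the hanging weight (downward positive): 13.1 × 10 − T = 13.1 a.
Adding the two equations eliminates T: 47.573 = 22.5 a, so a = 2.1144 m/s².
Then from the hanging weight's equation, T = 13.1 × (10 − 2.1144) = 103.301 N.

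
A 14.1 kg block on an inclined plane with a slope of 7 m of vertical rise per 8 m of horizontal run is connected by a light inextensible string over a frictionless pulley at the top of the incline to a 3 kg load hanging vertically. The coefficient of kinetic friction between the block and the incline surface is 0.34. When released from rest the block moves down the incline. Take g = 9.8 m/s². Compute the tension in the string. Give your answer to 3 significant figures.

34.0 N

For the block on the incline: the weight component along the slope is m₁g sin 41.19° = 14.1 × 9.8 × 0.6585 = 90.992 N and the normal force is N = m₁g cos 41.19° = 103.991 N.
Kinetic friction opposes the block's motion down the incline: f = μN = 0.34 × 103.991 = 35.357 N acting up the slope.
Newton's second law for the block (down-slope positive): 90.992 − 35.357 − T = 14.1 a. For the hanging load (upward positive): T − 3 × 9.8 = 3 a.
Adding the two equations eliminates T: 26.235 = 17.1 a, so a = 1.5342 m/s².
Then from the hanging load's equation, T = 3 × (9.8 + 1.5342) = 34.003 N.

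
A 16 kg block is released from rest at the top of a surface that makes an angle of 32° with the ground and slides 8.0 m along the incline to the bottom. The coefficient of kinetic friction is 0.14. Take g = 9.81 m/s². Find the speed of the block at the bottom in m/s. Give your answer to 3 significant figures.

The weight component along the incline is mg sin 32° = 83.176 N and the normal force is N = mg cos 32° = 133.110 N.
Friction up the slope is f = μN = 0.14 × 133.110 = 18.635 N, so the net downslope force is 83.176 − 18.635 = 64.541 N and a = 64.541 / 16 = 4.0338 m/s².
Starting from rest over a distance of 8.0 m, v² = 2aL = 2 × 4.0338 × 8.0 = 64.5408, so v = 8.0337 m/s.

8.03 m/s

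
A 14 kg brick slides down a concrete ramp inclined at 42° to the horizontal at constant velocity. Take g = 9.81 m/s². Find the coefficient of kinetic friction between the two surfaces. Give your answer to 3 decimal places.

0.900

At constant velocity the net force along the incline is zero: mg sin 42° = μ mg cos 42°.
So μ = tan 42° = 0.6691 / 0.7431 = 0.9004.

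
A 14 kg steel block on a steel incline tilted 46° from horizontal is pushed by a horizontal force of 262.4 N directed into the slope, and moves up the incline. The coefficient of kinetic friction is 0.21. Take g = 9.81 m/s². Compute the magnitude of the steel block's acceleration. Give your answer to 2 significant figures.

1.7 m/s²

The horizontal push has components F cos 46° = 262.4 × 0.6947 = 182.289 N up the incline and F sin 46° = 262.4 × 0.7193 = 188.744 N pressing into the surface.
The normal force is therefore N = mg cos 46° + F sin 46° = 95.410 + 188.744 = 284.154 N, and kinetic friction down the slope is μN = 0.21 × 284.154 = 59.672 N.
Along the incline: F cos 46° − mg sin 46° − μN = ma, so 182.289 − 98.789 − 59.672 = 14 a, giving a = 1.7020 m/s².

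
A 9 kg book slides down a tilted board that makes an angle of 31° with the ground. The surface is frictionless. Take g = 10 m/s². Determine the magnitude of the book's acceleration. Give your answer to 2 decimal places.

5.15 m/s²

Resolving the weight along the incline: the component pulling the book down the slope is mg sin 31° = 9 × 10 × 0.5150 = 46.350 N, and the normal force is N = mg cos 31° = 9 × 10 × 0.8572 = 77.148 N.
With no friction the net force along the incline is 46.350 N, so a = g sin 31° = 46.350 / 9 = 5.1500 m/s².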